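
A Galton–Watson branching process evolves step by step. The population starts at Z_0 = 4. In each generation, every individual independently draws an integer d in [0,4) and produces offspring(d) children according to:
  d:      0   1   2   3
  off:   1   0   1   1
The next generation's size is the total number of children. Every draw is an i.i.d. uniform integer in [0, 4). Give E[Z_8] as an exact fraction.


6561/16384

Outcome values over d=0..3: [1, 0, 1, 1]
Σy = 3, Σy² = 3, M = 4
μ = 3/4 = 3/4,  σ² = 3/4 − (3/4)² = 3/16
E[Z_0] = 4
E[Z_1] = 3/4·E[Z_0] = 3
E[Z_2] = 3/4·E[Z_1] = 9/4
E[Z_3] = 3/4·E[Z_2] = 27/16
E[Z_4] = 3/4·E[Z_3] = 81/64
E[Z_5] = 3/4·E[Z_4] = 243/256
E[Z_6] = 3/4·E[Z_5] = 729/1024
E[Z_7] = 3/4·E[Z_6] = 2187/4096
E[Z_8] = 3/4·E[Z_7] = 6561/16384


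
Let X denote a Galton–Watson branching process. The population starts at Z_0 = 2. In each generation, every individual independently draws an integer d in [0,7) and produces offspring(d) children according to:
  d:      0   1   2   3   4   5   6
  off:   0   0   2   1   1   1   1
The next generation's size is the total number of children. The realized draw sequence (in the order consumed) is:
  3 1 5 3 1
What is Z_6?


0

gen 0: Z_0=2, draws=[3, 1], offspring=[1, 0], Z_1=1
gen 1: Z_1=1, draws=[5], offspring=[1], Z_2=1
gen 2: Z_2=1, draws=[3], offspring=[1], Z_3=1
gen 3: Z_3=1, draws=[1], offspring=[0], Z_4=0
gen 4: Z_4=0, draws=[], offspring=[], Z_5=0
gen 5: Z_5=0, draws=[], offspring=[], Z_6=0


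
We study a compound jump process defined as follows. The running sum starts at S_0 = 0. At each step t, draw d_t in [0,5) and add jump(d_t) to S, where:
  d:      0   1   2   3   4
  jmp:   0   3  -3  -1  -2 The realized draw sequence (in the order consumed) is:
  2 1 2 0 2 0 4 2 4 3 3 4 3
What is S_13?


t=0: S=0, d=2, jump=-3, S_1=-3
t=1: S=-3, d=1, jump=3, S_2=0
t=2: S=0, d=2, jump=-3, S_3=-3
t=3: S=-3, d=0, jump=0, S_4=-3
t=4: S=-3, d=2, jump=-3, S_5=-6
t=5: S=-6, d=0, jump=0, S_6=-6
t=6: S=-6, d=4, jump=-2, S_7=-8
t=7: S=-8, d=2, jump=-3, S_8=-11
t=8: S=-11, d=4, jump=-2, S_9=-13
t=9: S=-13, d=3, jump=-1, S_10=-14
t=10: S=-14, d=3, jump=-1, S_11=-15
t=11: S=-15, d=4, jump=-2, S_12=-17
t=12: S=-17, d=3, jump=-1, S_13=-18

-18


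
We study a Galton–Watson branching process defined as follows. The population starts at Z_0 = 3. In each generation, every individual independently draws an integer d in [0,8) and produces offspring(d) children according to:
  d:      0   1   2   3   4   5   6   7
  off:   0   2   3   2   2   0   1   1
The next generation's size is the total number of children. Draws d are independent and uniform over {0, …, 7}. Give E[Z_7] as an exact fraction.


Outcome values over d=0..7: [0, 2, 3, 2, 2, 0, 1, 1]
Σy = 11, Σy² = 23, M = 8
μ = 11/8 = 11/8,  σ² = 23/8 − (11/8)² = 63/64
E[Z_0] = 3
E[Z_1] = 11/8·E[Z_0] = 33/8
E[Z_2] = 11/8·E[Z_1] = 363/64
E[Z_3] = 11/8·E[Z_2] = 3993/512
E[Z_4] = 11/8·E[Z_3] = 43923/4096
E[Z_5] = 11/8·E[Z_4] = 483153/32768
E[Z_6] = 11/8·E[Z_5] = 5314683/262144
E[Z_7] = 11/8·E[Z_6] = 58461513/2097152

58461513/2097152


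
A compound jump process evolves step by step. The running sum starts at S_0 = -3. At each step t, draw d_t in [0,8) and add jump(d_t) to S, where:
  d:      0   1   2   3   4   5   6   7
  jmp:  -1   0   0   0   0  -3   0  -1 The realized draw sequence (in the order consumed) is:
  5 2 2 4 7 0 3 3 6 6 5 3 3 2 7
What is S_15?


t=0: S=-3, d=5, jump=-3, S_1=-6
t=1: S=-6, d=2, jump=0, S_2=-6
t=2: S=-6, d=2, jump=0, S_3=-6
t=3: S=-6, d=4, jump=0, S_4=-6
t=4: S=-6, d=7, jump=-1, S_5=-7
t=5: S=-7, d=0, jump=-1, S_6=-8
t=6: S=-8, d=3, jump=0, S_7=-8
t=7: S=-8, d=3, jump=0, S_8=-8
t=8: S=-8, d=6, jump=0, S_9=-8
t=9: S=-8, d=6, jump=0, S_10=-8
t=10: S=-8, d=5, jump=-3, S_11=-11
t=11: S=-11, d=3, jump=0, S_12=-11
t=12: S=-11, d=3, jump=0, S_13=-11
t=13: S=-11, d=2, jump=0, S_14=-11
t=14: S=-11, d=7, jump=-1, S_15=-12

-12


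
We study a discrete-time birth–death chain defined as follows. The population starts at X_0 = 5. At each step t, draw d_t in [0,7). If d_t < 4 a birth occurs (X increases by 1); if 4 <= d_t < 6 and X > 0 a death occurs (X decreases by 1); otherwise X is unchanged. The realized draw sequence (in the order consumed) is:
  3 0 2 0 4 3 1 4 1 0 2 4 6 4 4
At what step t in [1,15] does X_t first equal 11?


10

t=0: X=5, d=3 → birth, X_1=6
t=1: X=6, d=0 → birth, X_2=7
t=2: X=7, d=2 → birth, X_3=8
t=3: X=8, d=0 → birth, X_4=9
t=4: X=9, d=4 → death, X_5=8
t=5: X=8, d=3 → birth, X_6=9
t=6: X=9, d=1 → birth, X_7=10
t=7: X=10, d=4 → death, X_8=9
t=8: X=9, d=1 → birth, X_9=10
t=9: X=10, d=0 → birth, X_10=11
t=10: X=11, d=2 → birth, X_11=12
t=11: X=12, d=4 → death, X_12=11
t=12: X=11, d=6 → hold, X_13=11
t=13: X=11, d=4 → death, X_14=10
t=14: X=10, d=4 → death, X_15=9


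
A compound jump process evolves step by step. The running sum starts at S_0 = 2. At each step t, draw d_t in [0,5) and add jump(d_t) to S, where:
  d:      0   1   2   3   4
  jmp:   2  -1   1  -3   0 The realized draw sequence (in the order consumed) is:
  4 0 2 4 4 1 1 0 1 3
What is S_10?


t=0: S=2, d=4, jump=0, S_1=2
t=1: S=2, d=0, jump=2, S_2=4
t=2: S=4, d=2, jump=1, S_3=5
t=3: S=5, d=4, jump=0, S_4=5
t=4: S=5, d=4, jump=0, S_5=5
t=5: S=5, d=1, jump=-1, S_6=4
t=6: S=4, d=1, jump=-1, S_7=3
t=7: S=3, d=0, jump=2, S_8=5
t=8: S=5, d=1, jump=-1, S_9=4
t=9: S=4, d=3, jump=-3, S_10=1

1


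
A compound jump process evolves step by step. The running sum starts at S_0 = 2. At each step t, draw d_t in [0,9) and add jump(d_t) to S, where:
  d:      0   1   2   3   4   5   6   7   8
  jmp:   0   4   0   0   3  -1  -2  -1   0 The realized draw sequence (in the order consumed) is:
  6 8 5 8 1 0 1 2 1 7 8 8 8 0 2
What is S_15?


10

t=0: S=2, d=6, jump=-2, S_1=0
t=1: S=0, d=8, jump=0, S_2=0
t=2: S=0, d=5, jump=-1, S_3=-1
t=3: S=-1, d=8, jump=0, S_4=-1
t=4: S=-1, d=1, jump=4, S_5=3
t=5: S=3, d=0, jump=0, S_6=3
t=6: S=3, d=1, jump=4, S_7=7
t=7: S=7, d=2, jump=0, S_8=7
t=8: S=7, d=1, jump=4, S_9=11
t=9: S=11, d=7, jump=-1, S_10=10
t=10: S=10, d=8, jump=0, S_11=10
t=11: S=10, d=8, jump=0, S_12=10
t=12: S=10, d=8, jump=0, S_13=10
t=13: S=10, d=0, jump=0, S_14=10
t=14: S=10, d=2, jump=0, S_15=10


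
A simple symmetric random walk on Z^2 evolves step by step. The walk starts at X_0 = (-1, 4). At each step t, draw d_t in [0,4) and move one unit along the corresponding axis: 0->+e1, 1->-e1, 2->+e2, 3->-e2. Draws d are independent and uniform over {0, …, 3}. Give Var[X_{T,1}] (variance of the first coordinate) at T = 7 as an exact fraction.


7/2

Outcome values over d=0..3: [1, -1, 0, 0]
Σy = 0, Σy² = 2, M = 4
μ = 0/4 = 0,  σ² = 2/4 − (0)² = 1/2
Independent increments: Var[X_7] = 7·σ² = 7·(1/2) = 7/2


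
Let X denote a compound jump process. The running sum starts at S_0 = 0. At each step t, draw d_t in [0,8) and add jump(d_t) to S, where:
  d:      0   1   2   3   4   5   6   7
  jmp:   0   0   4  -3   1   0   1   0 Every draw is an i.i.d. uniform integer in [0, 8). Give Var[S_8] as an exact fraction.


Outcome values over d=0..7: [0, 0, 4, -3, 1, 0, 1, 0]
Σy = 3, Σy² = 27, M = 8
μ = 3/8 = 3/8,  σ² = 27/8 − (3/8)² = 207/64
Independent increments: Var[S_8] = 8·σ² = 8·(207/64) = 207/8

207/8


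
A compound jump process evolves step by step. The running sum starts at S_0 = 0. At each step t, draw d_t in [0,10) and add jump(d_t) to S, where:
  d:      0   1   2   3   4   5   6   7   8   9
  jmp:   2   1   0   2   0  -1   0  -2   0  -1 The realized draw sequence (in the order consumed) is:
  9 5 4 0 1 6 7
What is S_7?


t=0: S=0, d=9, jump=-1, S_1=-1
t=1: S=-1, d=5, jump=-1, S_2=-2
t=2: S=-2, d=4, jump=0, S_3=-2
t=3: S=-2, d=0, jump=2, S_4=0
t=4: S=0, d=1, jump=1, S_5=1
t=5: S=1, d=6, jump=0, S_6=1
t=6: S=1, d=7, jump=-2, S_7=-1

-1


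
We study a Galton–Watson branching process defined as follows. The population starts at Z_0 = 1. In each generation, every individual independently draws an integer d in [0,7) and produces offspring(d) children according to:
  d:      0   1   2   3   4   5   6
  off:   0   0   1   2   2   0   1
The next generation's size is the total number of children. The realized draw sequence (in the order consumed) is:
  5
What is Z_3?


gen 0: Z_0=1, draws=[5], offspring=[0], Z_1=0
gen 1: Z_1=0, draws=[], offspring=[], Z_2=0
gen 2: Z_2=0, draws=[], offspring=[], Z_3=0

0


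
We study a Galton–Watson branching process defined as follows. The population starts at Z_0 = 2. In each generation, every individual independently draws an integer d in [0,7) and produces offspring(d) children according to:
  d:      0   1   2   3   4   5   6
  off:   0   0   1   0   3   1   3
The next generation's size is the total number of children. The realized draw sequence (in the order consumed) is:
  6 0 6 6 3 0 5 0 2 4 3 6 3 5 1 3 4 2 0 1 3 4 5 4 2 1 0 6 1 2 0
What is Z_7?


gen 0: Z_0=2, draws=[6, 0], offspring=[3, 0], Z_1=3
gen 1: Z_1=3, draws=[6, 6, 3], offspring=[3, 3, 0], Z_2=6
gen 2: Z_2=6, draws=[0, 5, 0, 2, 4, 3], offspring=[0, 1, 0, 1, 3, 0], Z_3=5
gen 3: Z_3=5, draws=[6, 3, 5, 1, 3], offspring=[3, 0, 1, 0, 0], Z_4=4
gen 4: Z_4=4, draws=[4, 2, 0, 1], offspring=[3, 1, 0, 0], Z_5=4
gen 5: Z_5=4, draws=[3, 4, 5, 4], offspring=[0, 3, 1, 3], Z_6=7
gen 6: Z_6=7, draws=[2, 1, 0, 6, 1, 2, 0], offspring=[1, 0, 0, 3, 0, 1, 0], Z_7=5

5


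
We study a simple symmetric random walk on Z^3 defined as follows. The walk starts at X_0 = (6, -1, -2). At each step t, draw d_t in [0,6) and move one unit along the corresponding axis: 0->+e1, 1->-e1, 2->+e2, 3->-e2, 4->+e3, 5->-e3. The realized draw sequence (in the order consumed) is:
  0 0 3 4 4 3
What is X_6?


t=0: X=(6, -1, -2), d=0 → +e1, X_1=(7, -1, -2)
t=1: X=(7, -1, -2), d=0 → +e1, X_2=(8, -1, -2)
t=2: X=(8, -1, -2), d=3 → -e2, X_3=(8, -2, -2)
t=3: X=(8, -2, -2), d=4 → +e3, X_4=(8, -2, -1)
t=4: X=(8, -2, -1), d=4 → +e3, X_5=(8, -2, 0)
t=5: X=(8, -2, 0), d=3 → -e2, X_6=(8, -3, 0)

(8, -3, 0)


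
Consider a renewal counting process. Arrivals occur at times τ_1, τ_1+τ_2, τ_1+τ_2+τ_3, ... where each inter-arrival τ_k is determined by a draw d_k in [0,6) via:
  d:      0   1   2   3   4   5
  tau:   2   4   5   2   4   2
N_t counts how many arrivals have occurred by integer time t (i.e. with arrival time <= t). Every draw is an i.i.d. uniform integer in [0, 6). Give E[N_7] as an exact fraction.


15/8

Inter-arrival values over d=0..5: [2, 4, 5, 2, 4, 2]
Each d has probability 1/6, so the pmf of τ is: f(2) = 1/2, f(4) = 1/3, f(5) = 1/6
Renewal equation for m(n) = E[N_n]: condition on τ_1 = k (if k <= n, one arrival plus a fresh copy on the remaining n−k steps): m(n) = F(n) + Σ_{k<=n} f(k)·m(n−k), where F(n) = P(τ <= n) and m(0) = 0
m(1) = F(1) = 0
m(2) = F(2) = 1/2
m(3) = F(3) = 1/2
m(4) = F(4) + f(2)·m(2) = 5/6 + 1/2·1/2 = 13/12
m(5) = F(5) + f(2)·m(3) = 1 + 1/2·1/2 = 5/4
m(6) = F(6) + f(2)·m(4) + f(4)·m(2) = 1 + 1/2·13/12 + 1/3·1/2 = 41/24
m(7) = F(7) + f(2)·m(5) + f(4)·m(3) + f(5)·m(2) = 1 + 1/2·5/4 + 1/3·1/2 + 1/6·1/2 = 15/8
E[N_7] = m(7) = 15/8


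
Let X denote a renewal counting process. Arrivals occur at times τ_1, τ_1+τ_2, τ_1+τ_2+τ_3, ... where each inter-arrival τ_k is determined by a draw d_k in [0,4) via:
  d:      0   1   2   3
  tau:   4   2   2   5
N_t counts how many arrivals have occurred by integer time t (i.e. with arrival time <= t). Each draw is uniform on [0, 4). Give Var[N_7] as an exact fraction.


23/64

Inter-arrival values over d=0..3: [4, 2, 2, 5]
Each d has probability 1/4, so the pmf of τ is: f(2) = 1/2, f(4) = 1/4, f(5) = 1/4
Let p_n(j) = P(N_n = j), with p_0 = [1]. Condition on τ_1: p_n(0) = P(τ > n), and for j >= 1, p_n(j) = Σ_{k<=n} f(k)·p_{n−k}(j−1)
p_1 = [1]  (j = 0)
p_2 = [1/2, 1/2]  (j = 0..1)
p_3 = [1/2, 1/2]  (j = 0..1)
p_4 = [1/4, 1/2, 1/4]  (j = 0..2)
p_5 = [0, 3/4, 1/4]  (j = 0..2)
p_6 = [0, 1/2, 3/8, 1/8]  (j = 0..3)
p_7 = [0, 1/4, 5/8, 1/8]  (j = 0..3)
E[N_7] = Σ j·p_7(j) = 15/8;  E[N_7²] = Σ j²·p_7(j) = 31/8
Var[N_7] = 31/8 − (15/8)² = 23/64


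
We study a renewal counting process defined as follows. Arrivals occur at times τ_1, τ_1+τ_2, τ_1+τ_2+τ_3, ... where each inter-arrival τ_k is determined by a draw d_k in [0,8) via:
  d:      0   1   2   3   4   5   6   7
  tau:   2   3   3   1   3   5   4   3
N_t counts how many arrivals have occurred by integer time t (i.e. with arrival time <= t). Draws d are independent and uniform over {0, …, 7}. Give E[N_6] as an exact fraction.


Inter-arrival values over d=0..7: [2, 3, 3, 1, 3, 5, 4, 3]
Each d has probability 1/8, so the pmf of τ is: f(1) = 1/8, f(2) = 1/8, f(3) = 1/2, f(4) = 1/8, f(5) = 1/8
Renewal equation for m(n) = E[N_n]: condition on τ_1 = k (if k <= n, one arrival plus a fresh copy on the remaining n−k steps): m(n) = F(n) + Σ_{k<=n} f(k)·m(n−k), where F(n) = P(τ <= n) and m(0) = 0
m(1) = F(1) = 1/8
m(2) = F(2) + f(1)·m(1) = 1/4 + 1/8·1/8 = 17/64
m(3) = F(3) + f(1)·m(2) + f(2)·m(1) = 3/4 + 1/8·17/64 + 1/8·1/8 = 409/512
m(4) = F(4) + f(1)·m(3) + f(2)·m(2) + f(3)·m(1) = 7/8 + 1/8·409/512 + 1/8·17/64 + 1/2·1/8 = 4385/4096
m(5) = F(5) + f(1)·m(4) + f(2)·m(3) + f(3)·m(2) + f(4)·m(1) = 1 + 1/8·4385/4096 + 1/8·409/512 + 1/2·17/64 + 1/8·1/8 = 45289/32768
m(6) = F(6) + f(1)·m(5) + f(2)·m(4) + f(3)·m(3) + f(4)·m(2) + f(5)·m(1) = 1 + 1/8·45289/32768 + 1/8·4385/4096 + 1/2·409/512 + 1/8·17/64 + 1/8·1/8 = 460017/262144
E[N_6] = m(6) = 460017/262144

460017/262144


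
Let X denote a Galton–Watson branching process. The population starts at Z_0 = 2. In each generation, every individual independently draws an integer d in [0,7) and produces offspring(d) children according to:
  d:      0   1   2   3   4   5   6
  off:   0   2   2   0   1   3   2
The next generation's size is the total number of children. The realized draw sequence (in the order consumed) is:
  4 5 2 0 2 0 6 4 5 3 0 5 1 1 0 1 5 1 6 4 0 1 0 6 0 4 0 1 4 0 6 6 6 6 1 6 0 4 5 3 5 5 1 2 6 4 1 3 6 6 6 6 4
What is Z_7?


28

gen 0: Z_0=2, draws=[4, 5], offspring=[1, 3], Z_1=4
gen 1: Z_1=4, draws=[2, 0, 2, 0], offspring=[2, 0, 2, 0], Z_2=4
gen 2: Z_2=4, draws=[6, 4, 5, 3], offspring=[2, 1, 3, 0], Z_3=6
gen 3: Z_3=6, draws=[0, 5, 1, 1, 0, 1], offspring=[0, 3, 2, 2, 0, 2], Z_4=9
gen 4: Z_4=9, draws=[5, 1, 6, 4, 0, 1, 0, 6, 0], offspring=[3, 2, 2, 1, 0, 2, 0, 2, 0], Z_5=12
gen 5: Z_5=12, draws=[4, 0, 1, 4, 0, 6, 6, 6, 6, 1, 6, 0], offspring=[1, 0, 2, 1, 0, 2, 2, 2, 2, 2, 2, 0], Z_6=16
gen 6: Z_6=16, draws=[4, 5, 3, 5, 5, 1, 2, 6, 4, 1, 3, 6, 6, 6, 6, 4], offspring=[1, 3, 0, 3, 3, 2, 2, 2, 1, 2, 0, 2, 2, 2, 2, 1], Z_7=28


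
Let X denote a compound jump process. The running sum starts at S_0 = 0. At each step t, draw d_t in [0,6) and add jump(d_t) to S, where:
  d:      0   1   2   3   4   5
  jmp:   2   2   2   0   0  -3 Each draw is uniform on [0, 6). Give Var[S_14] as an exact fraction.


Outcome values over d=0..5: [2, 2, 2, 0, 0, -3]
Σy = 3, Σy² = 21, M = 6
μ = 3/6 = 1/2,  σ² = 21/6 − (1/2)² = 13/4
Independent increments: Var[S_14] = 14·σ² = 14·(13/4) = 91/2

91/2


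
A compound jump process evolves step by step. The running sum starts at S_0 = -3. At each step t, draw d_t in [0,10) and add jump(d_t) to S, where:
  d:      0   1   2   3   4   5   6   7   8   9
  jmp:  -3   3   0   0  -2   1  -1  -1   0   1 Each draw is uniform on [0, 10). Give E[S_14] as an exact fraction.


Outcome values over d=0..9: [-3, 3, 0, 0, -2, 1, -1, -1, 0, 1]
Σy = -2, Σy² = 26, M = 10
μ = -2/10 = -1/5,  σ² = 26/10 − (-1/5)² = 64/25
E[S_14] = -3 + 14·(-1/5) = -29/5

-29/5


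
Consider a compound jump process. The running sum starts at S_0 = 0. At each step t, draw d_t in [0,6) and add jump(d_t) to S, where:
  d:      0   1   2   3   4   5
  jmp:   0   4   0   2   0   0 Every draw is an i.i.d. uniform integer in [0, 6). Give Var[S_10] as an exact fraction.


70/3

Outcome values over d=0..5: [0, 4, 0, 2, 0, 0]
Σy = 6, Σy² = 20, M = 6
μ = 6/6 = 1,  σ² = 20/6 − (1)² = 7/3
Independent increments: Var[S_10] = 10·σ² = 10·(7/3) = 70/3


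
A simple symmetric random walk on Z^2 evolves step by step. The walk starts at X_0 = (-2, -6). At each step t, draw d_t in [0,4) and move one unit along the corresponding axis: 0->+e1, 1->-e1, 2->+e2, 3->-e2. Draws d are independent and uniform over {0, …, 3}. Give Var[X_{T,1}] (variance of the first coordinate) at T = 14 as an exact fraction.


Outcome values over d=0..3: [1, -1, 0, 0]
Σy = 0, Σy² = 2, M = 4
μ = 0/4 = 0,  σ² = 2/4 − (0)² = 1/2
Independent increments: Var[X_14] = 14·σ² = 14·(1/2) = 7

7


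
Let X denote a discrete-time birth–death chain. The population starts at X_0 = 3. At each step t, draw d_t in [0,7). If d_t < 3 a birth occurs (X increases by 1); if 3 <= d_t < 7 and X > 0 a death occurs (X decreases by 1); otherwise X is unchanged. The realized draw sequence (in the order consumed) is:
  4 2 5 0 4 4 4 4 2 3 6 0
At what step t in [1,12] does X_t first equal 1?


6

t=0: X=3, d=4 → death, X_1=2
t=1: X=2, d=2 → birth, X_2=3
t=2: X=3, d=5 → death, X_3=2
t=3: X=2, d=0 → birth, X_4=3
t=4: X=3, d=4 → death, X_5=2
t=5: X=2, d=4 → death, X_6=1
t=6: X=1, d=4 → death, X_7=0
t=7: X=0, d=4 → hold, X_8=0
t=8: X=0, d=2 → birth, X_9=1
t=9: X=1, d=3 → death, X_10=0
t=10: X=0, d=6 → hold, X_11=0
t=11: X=0, d=0 → birth, X_12=1


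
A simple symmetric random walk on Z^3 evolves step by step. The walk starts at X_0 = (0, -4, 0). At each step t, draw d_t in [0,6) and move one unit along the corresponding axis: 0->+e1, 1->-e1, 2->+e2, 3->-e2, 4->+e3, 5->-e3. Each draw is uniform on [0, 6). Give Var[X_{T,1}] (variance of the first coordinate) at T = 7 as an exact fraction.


Outcome values over d=0..5: [1, -1, 0, 0, 0, 0]
Σy = 0, Σy² = 2, M = 6
μ = 0/6 = 0,  σ² = 2/6 − (0)² = 1/3
Independent increments: Var[X_7] = 7·σ² = 7·(1/3) = 7/3

7/3


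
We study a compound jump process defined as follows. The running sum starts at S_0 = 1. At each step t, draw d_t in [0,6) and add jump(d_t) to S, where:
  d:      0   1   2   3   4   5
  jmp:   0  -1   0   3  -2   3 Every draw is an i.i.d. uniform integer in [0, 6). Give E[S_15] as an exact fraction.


17/2

Outcome values over d=0..5: [0, -1, 0, 3, -2, 3]
Σy = 3, Σy² = 23, M = 6
μ = 3/6 = 1/2,  σ² = 23/6 − (1/2)² = 43/12
E[S_15] = 1 + 15·(1/2) = 17/2


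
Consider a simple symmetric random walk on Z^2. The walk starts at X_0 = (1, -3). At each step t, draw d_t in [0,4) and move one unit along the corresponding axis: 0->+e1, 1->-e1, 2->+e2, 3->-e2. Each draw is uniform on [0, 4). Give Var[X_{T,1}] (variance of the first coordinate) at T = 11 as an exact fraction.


11/2

Outcome values over d=0..3: [1, -1, 0, 0]
Σy = 0, Σy² = 2, M = 4
μ = 0/4 = 0,  σ² = 2/4 − (0)² = 1/2
Independent increments: Var[X_11] = 11·σ² = 11·(1/2) = 11/2


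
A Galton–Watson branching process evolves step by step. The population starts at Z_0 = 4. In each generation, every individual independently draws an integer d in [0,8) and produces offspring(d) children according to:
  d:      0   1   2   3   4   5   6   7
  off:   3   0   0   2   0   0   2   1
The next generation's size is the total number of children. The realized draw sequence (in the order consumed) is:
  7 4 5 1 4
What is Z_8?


gen 0: Z_0=4, draws=[7, 4, 5, 1], offspring=[1, 0, 0, 0], Z_1=1
gen 1: Z_1=1, draws=[4], offspring=[0], Z_2=0
gen 2: Z_2=0, draws=[], offspring=[], Z_3=0
gen 3: Z_3=0, draws=[], offspring=[], Z_4=0
gen 4: Z_4=0, draws=[], offspring=[], Z_5=0
gen 5: Z_5=0, draws=[], offspring=[], Z_6=0
gen 6: Z_6=0, draws=[], offspring=[], Z_7=0
gen 7: Z_7=0, draws=[], offspring=[], Z_8=0

0


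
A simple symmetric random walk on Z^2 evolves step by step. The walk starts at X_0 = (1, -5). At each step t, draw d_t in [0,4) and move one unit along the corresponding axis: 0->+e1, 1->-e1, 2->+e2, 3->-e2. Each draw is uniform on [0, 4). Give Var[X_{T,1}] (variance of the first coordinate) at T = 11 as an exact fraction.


11/2

Outcome values over d=0..3: [1, -1, 0, 0]
Σy = 0, Σy² = 2, M = 4
μ = 0/4 = 0,  σ² = 2/4 − (0)² = 1/2
Independent increments: Var[X_11] = 11·σ² = 11·(1/2) = 11/2


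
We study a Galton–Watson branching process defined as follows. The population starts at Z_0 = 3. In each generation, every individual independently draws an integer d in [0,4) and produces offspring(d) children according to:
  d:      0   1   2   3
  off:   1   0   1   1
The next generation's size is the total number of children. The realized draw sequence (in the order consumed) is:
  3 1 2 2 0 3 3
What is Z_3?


gen 0: Z_0=3, draws=[3, 1, 2], offspring=[1, 0, 1], Z_1=2
gen 1: Z_1=2, draws=[2, 0], offspring=[1, 1], Z_2=2
gen 2: Z_2=2, draws=[3, 3], offspring=[1, 1], Z_3=2

2


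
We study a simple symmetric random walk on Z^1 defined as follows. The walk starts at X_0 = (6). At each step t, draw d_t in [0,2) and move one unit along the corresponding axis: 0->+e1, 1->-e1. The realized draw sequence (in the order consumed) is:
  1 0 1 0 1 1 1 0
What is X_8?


t=0: X=(6), d=1 → -e1, X_1=(5)
t=1: X=(5), d=0 → +e1, X_2=(6)
t=2: X=(6), d=1 → -e1, X_3=(5)
t=3: X=(5), d=0 → +e1, X_4=(6)
t=4: X=(6), d=1 → -e1, X_5=(5)
t=5: X=(5), d=1 → -e1, X_6=(4)
t=6: X=(4), d=1 → -e1, X_7=(3)
t=7: X=(3), d=0 → +e1, X_8=(4)

(4)


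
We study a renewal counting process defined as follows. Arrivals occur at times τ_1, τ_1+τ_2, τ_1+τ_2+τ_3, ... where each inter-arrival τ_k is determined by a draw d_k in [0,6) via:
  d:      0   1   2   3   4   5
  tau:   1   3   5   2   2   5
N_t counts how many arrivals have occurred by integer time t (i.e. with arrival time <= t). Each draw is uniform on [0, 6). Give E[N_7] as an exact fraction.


Inter-arrival values over d=0..5: [1, 3, 5, 2, 2, 5]
Each d has probability 1/6, so the pmf of τ is: f(1) = 1/6, f(2) = 1/3, f(3) = 1/6, f(5) = 1/3
Renewal equation for m(n) = E[N_n]: condition on τ_1 = k (if k <= n, one arrival plus a fresh copy on the remaining n−k steps): m(n) = F(n) + Σ_{k<=n} f(k)·m(n−k), where F(n) = P(τ <= n) and m(0) = 0
m(1) = F(1) = 1/6
m(2) = F(2) + f(1)·m(1) = 1/2 + 1/6·1/6 = 19/36
m(3) = F(3) + f(1)·m(2) + f(2)·m(1) = 2/3 + 1/6·19/36 + 1/3·1/6 = 175/216
m(4) = F(4) + f(1)·m(3) + f(2)·m(2) + f(3)·m(1) = 2/3 + 1/6·175/216 + 1/3·19/36 + 1/6·1/6 = 1303/1296
m(5) = F(5) + f(1)·m(4) + f(2)·m(3) + f(3)·m(2) = 1 + 1/6·1303/1296 + 1/3·175/216 + 1/6·19/36 = 11863/7776
m(6) = F(6) + f(1)·m(5) + f(2)·m(4) + f(3)·m(3) + f(5)·m(1) = 1 + 1/6·11863/7776 + 1/3·1303/1296 + 1/6·175/216 + 1/3·1/6 = 83047/46656
m(7) = F(7) + f(1)·m(6) + f(2)·m(5) + f(3)·m(4) + f(5)·m(2) = 1 + 1/6·83047/46656 + 1/3·11863/7776 + 1/6·1303/1296 + 1/3·19/36 = 601495/279936
E[N_7] = m(7) = 601495/279936

601495/279936


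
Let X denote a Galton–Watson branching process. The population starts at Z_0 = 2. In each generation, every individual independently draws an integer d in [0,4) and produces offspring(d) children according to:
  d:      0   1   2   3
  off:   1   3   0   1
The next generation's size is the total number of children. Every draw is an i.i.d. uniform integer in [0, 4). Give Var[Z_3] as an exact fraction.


Outcome values over d=0..3: [1, 3, 0, 1]
Σy = 5, Σy² = 11, M = 4
μ = 5/4 = 5/4,  σ² = 11/4 − (5/4)² = 19/16
V_0 = 0, E_0 = 2
V_1 = 19/16·E_0 + (5/4)²·V_0 = 19/8;  E_1 = 5/2
V_2 = 19/16·E_1 + (5/4)²·V_1 = 855/128;  E_2 = 25/8
V_3 = 19/16·E_2 + (5/4)²·V_2 = 28975/2048;  E_3 = 125/32

28975/2048


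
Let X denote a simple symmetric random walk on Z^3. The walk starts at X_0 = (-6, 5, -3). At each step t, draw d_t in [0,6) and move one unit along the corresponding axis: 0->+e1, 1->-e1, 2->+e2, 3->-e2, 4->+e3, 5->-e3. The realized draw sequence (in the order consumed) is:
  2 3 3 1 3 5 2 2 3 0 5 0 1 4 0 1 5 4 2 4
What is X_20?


t=0: X=(-6, 5, -3), d=2 → +e2, X_1=(-6, 6, -3)
t=1: X=(-6, 6, -3), d=3 → -e2, X_2=(-6, 5, -3)
t=2: X=(-6, 5, -3), d=3 → -e2, X_3=(-6, 4, -3)
t=3: X=(-6, 4, -3), d=1 → -e1, X_4=(-7, 4, -3)
t=4: X=(-7, 4, -3), d=3 → -e2, X_5=(-7, 3, -3)
t=5: X=(-7, 3, -3), d=5 → -e3, X_6=(-7, 3, -4)
t=6: X=(-7, 3, -4), d=2 → +e2, X_7=(-7, 4, -4)
t=7: X=(-7, 4, -4), d=2 → +e2, X_8=(-7, 5, -4)
t=8: X=(-7, 5, -4), d=3 → -e2, X_9=(-7, 4, -4)
t=9: X=(-7, 4, -4), d=0 → +e1, X_10=(-6, 4, -4)
t=10: X=(-6, 4, -4), d=5 → -e3, X_11=(-6, 4, -5)
t=11: X=(-6, 4, -5), d=0 → +e1, X_12=(-5, 4, -5)
t=12: X=(-5, 4, -5), d=1 → -e1, X_13=(-6, 4, -5)
t=13: X=(-6, 4, -5), d=4 → +e3, X_14=(-6, 4, -4)
t=14: X=(-6, 4, -4), d=0 → +e1, X_15=(-5, 4, -4)
t=15: X=(-5, 4, -4), d=1 → -e1, X_16=(-6, 4, -4)
t=16: X=(-6, 4, -4), d=5 → -e3, X_17=(-6, 4, -5)
t=17: X=(-6, 4, -5), d=4 → +e3, X_18=(-6, 4, -4)
t=18: X=(-6, 4, -4), d=2 → +e2, X_19=(-6, 5, -4)
t=19: X=(-6, 5, -4), d=4 → +e3, X_20=(-6, 5, -3)

(-6, 5, -3)


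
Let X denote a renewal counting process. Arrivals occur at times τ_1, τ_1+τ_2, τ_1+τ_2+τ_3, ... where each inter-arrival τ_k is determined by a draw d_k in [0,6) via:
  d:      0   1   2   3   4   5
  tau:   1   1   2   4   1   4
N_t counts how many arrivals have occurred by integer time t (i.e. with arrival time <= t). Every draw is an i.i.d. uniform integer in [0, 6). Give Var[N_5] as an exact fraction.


Inter-arrival values over d=0..5: [1, 1, 2, 4, 1, 4]
Each d has probability 1/6, so the pmf of τ is: f(1) = 1/2, f(2) = 1/6, f(4) = 1/3
Let p_n(j) = P(N_n = j), with p_0 = [1]. Condition on τ_1: p_n(0) = P(τ > n), and for j >= 1, p_n(j) = Σ_{k<=n} f(k)·p_{n−k}(j−1)
p_1 = [1/2, 1/2]  (j = 0..1)
p_2 = [1/3, 5/12, 1/4]  (j = 0..2)
p_3 = [1/3, 1/4, 7/24, 1/8]  (j = 0..3)
p_4 = [0, 5/9, 7/36, 3/16, 1/16]  (j = 0..4)
p_5 = [0, 2/9, 35/72, 7/48, 11/96, 1/32]  (j = 0..5)
E[N_5] = Σ j·p_5(j) = 647/288;  E[N_5²] = Σ j²·p_5(j) = 195/32
Var[N_5] = 195/32 − (647/288)² = 86831/82944

86831/82944


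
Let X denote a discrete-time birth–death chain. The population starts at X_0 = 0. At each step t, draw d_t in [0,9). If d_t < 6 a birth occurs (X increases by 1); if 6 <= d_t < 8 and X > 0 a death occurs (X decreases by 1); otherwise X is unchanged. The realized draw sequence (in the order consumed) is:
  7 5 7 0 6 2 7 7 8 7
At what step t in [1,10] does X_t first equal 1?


t=0: X=0, d=7 → hold, X_1=0
t=1: X=0, d=5 → birth, X_2=1
t=2: X=1, d=7 → death, X_3=0
t=3: X=0, d=0 → birth, X_4=1
t=4: X=1, d=6 → death, X_5=0
t=5: X=0, d=2 → birth, X_6=1
t=6: X=1, d=7 → death, X_7=0
t=7: X=0, d=7 → hold, X_8=0
t=8: X=0, d=8 → hold, X_9=0
t=9: X=0, d=7 → hold, X_10=0

2


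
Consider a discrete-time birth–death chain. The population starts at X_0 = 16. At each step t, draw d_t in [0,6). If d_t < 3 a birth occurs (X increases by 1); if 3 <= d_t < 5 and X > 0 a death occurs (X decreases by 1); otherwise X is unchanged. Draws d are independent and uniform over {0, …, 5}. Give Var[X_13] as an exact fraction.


X can drop by at most 1 per step and X_0 = 16 > T = 13, so X_t >= 16 − t >= 3 > 0 for every t <= 13: the floor at 0 (the 'and X > 0' condition) never binds. Hence X_13 = X_0 + Σ_{t<13} Y_t with i.i.d. increments Y_t = y(d_t) ∈ {+1, −1, 0}.
Outcome values over d=0..5: [1, 1, 1, -1, -1, 0]
Σy = 1, Σy² = 5, M = 6
μ = 1/6 = 1/6,  σ² = 5/6 − (1/6)² = 29/36
Independent increments: Var[X_13] = 13·σ² = 13·(29/36) = 377/36

377/36


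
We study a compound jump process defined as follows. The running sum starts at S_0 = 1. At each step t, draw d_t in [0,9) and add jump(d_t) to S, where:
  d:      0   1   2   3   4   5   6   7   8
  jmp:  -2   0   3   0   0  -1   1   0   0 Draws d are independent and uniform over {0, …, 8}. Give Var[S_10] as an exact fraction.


1340/81

Outcome values over d=0..8: [-2, 0, 3, 0, 0, -1, 1, 0, 0]
Σy = 1, Σy² = 15, M = 9
μ = 1/9 = 1/9,  σ² = 15/9 − (1/9)² = 134/81
Independent increments: Var[S_10] = 10·σ² = 10·(134/81) = 1340/81


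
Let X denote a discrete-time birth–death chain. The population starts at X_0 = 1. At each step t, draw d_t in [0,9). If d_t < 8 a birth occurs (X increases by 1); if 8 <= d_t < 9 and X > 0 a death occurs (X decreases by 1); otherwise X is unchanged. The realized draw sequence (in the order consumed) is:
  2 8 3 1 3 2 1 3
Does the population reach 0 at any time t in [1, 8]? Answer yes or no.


no

t=0: X=1, d=2 → birth, X_1=2
t=1: X=2, d=8 → death, X_2=1
t=2: X=1, d=3 → birth, X_3=2
t=3: X=2, d=1 → birth, X_4=3
t=4: X=3, d=3 → birth, X_5=4
t=5: X=4, d=2 → birth, X_6=5
t=6: X=5, d=1 → birth, X_7=6
t=7: X=6, d=3 → birth, X_8=7


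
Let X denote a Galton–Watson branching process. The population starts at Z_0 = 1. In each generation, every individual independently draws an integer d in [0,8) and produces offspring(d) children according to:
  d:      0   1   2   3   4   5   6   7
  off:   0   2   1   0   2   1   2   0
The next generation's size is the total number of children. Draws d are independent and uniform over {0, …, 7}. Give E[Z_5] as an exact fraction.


Outcome values over d=0..7: [0, 2, 1, 0, 2, 1, 2, 0]
Σy = 8, Σy² = 14, M = 8
μ = 8/8 = 1,  σ² = 14/8 − (1)² = 3/4
E[Z_0] = 1
E[Z_1] = 1·E[Z_0] = 1
E[Z_2] = 1·E[Z_1] = 1
E[Z_3] = 1·E[Z_2] = 1
E[Z_4] = 1·E[Z_3] = 1
E[Z_5] = 1·E[Z_4] = 1

1


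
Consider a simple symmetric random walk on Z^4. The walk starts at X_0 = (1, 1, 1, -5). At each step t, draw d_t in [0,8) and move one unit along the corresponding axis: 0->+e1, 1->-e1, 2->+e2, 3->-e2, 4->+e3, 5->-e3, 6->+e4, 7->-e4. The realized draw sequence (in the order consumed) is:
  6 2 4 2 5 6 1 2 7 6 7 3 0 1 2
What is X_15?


t=0: X=(1, 1, 1, -5), d=6 → +e4, X_1=(1, 1, 1, -4)
t=1: X=(1, 1, 1, -4), d=2 → +e2, X_2=(1, 2, 1, -4)
t=2: X=(1, 2, 1, -4), d=4 → +e3, X_3=(1, 2, 2, -4)
t=3: X=(1, 2, 2, -4), d=2 → +e2, X_4=(1, 3, 2, -4)
t=4: X=(1, 3, 2, -4), d=5 → -e3, X_5=(1, 3, 1, -4)
t=5: X=(1, 3, 1, -4), d=6 → +e4, X_6=(1, 3, 1, -3)
t=6: X=(1, 3, 1, -3), d=1 → -e1, X_7=(0, 3, 1, -3)
t=7: X=(0, 3, 1, -3), d=2 → +e2, X_8=(0, 4, 1, -3)
t=8: X=(0, 4, 1, -3), d=7 → -e4, X_9=(0, 4, 1, -4)
t=9: X=(0, 4, 1, -4), d=6 → +e4, X_10=(0, 4, 1, -3)
t=10: X=(0, 4, 1, -3), d=7 → -e4, X_11=(0, 4, 1, -4)
t=11: X=(0, 4, 1, -4), d=3 → -e2, X_12=(0, 3, 1, -4)
t=12: X=(0, 3, 1, -4), d=0 → +e1, X_13=(1, 3, 1, -4)
t=13: X=(1, 3, 1, -4), d=1 → -e1, X_14=(0, 3, 1, -4)
t=14: X=(0, 3, 1, -4), d=2 → +e2, X_15=(0, 4, 1, -4)

(0, 4, 1, -4)


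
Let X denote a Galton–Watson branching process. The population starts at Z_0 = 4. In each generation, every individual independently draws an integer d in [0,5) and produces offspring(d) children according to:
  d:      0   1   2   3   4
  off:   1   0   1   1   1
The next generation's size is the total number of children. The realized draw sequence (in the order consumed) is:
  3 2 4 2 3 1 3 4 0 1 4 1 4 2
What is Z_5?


gen 0: Z_0=4, draws=[3, 2, 4, 2], offspring=[1, 1, 1, 1], Z_1=4
gen 1: Z_1=4, draws=[3, 1, 3, 4], offspring=[1, 0, 1, 1], Z_2=3
gen 2: Z_2=3, draws=[0, 1, 4], offspring=[1, 0, 1], Z_3=2
gen 3: Z_3=2, draws=[1, 4], offspring=[0, 1], Z_4=1
gen 4: Z_4=1, draws=[2], offspring=[1], Z_5=1

1


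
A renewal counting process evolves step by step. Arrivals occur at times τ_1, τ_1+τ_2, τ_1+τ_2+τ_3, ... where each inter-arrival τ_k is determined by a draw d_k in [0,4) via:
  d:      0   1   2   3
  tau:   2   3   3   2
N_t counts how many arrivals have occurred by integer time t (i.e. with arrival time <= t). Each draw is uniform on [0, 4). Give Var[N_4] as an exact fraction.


Inter-arrival values over d=0..3: [2, 3, 3, 2]
Each d has probability 1/4, so the pmf of τ is: f(2) = 1/2, f(3) = 1/2
Let p_n(j) = P(N_n = j), with p_0 = [1]. Condition on τ_1: p_n(0) = P(τ > n), and for j >= 1, p_n(j) = Σ_{k<=n} f(k)·p_{n−k}(j−1)
p_1 = [1]  (j = 0)
p_2 = [1/2, 1/2]  (j = 0..1)
p_3 = [0, 1]  (j = 0..1)
p_4 = [0, 3/4, 1/4]  (j = 0..2)
E[N_4] = Σ j·p_4(j) = 5/4;  E[N_4²] = Σ j²·p_4(j) = 7/4
Var[N_4] = 7/4 − (5/4)² = 3/16

3/16


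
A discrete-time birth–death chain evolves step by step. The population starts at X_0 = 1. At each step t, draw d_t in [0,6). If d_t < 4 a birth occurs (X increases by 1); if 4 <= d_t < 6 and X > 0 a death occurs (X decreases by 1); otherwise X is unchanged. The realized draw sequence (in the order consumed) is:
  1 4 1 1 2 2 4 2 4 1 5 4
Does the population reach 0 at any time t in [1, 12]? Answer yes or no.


t=0: X=1, d=1 → birth, X_1=2
t=1: X=2, d=4 → death, X_2=1
t=2: X=1, d=1 → birth, X_3=2
t=3: X=2, d=1 → birth, X_4=3
t=4: X=3, d=2 → birth, X_5=4
t=5: X=4, d=2 → birth, X_6=5
t=6: X=5, d=4 → death, X_7=4
t=7: X=4, d=2 → birth, X_8=5
t=8: X=5, d=4 → death, X_9=4
t=9: X=4, d=1 → birth, X_10=5
t=10: X=5, d=5 → death, X_11=4
t=11: X=4, d=4 → death, X_12=3

no


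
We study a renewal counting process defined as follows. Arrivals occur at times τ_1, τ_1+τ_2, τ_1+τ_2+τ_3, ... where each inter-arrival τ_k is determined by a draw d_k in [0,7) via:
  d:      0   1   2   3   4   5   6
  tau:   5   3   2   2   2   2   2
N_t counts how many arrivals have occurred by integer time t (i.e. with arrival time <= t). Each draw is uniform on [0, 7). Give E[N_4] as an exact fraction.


67/49

Inter-arrival values over d=0..6: [5, 3, 2, 2, 2, 2, 2]
Each d has probability 1/7, so the pmf of τ is: f(2) = 5/7, f(3) = 1/7, f(5) = 1/7
Renewal equation for m(n) = E[N_n]: condition on τ_1 = k (if k <= n, one arrival plus a fresh copy on the remaining n−k steps): m(n) = F(n) + Σ_{k<=n} f(k)·m(n−k), where F(n) = P(τ <= n) and m(0) = 0
m(1) = F(1) = 0
m(2) = F(2) = 5/7
m(3) = F(3) = 6/7
m(4) = F(4) + f(2)·m(2) = 6/7 + 5/7·5/7 = 67/49
E[N_4] = m(4) = 67/49


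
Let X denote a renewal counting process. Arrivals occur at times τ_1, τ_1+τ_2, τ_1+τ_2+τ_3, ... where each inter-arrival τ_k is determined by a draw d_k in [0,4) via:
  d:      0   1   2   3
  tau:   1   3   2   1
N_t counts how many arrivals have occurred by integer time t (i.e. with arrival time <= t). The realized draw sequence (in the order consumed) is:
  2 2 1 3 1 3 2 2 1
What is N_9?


4

draw d_1=2: τ_1=2, arrival time A_1=2
draw d_2=2: τ_2=2, arrival time A_2=4
draw d_3=1: τ_3=3, arrival time A_3=7
draw d_4=3: τ_4=1, arrival time A_4=8
draw d_5=1: τ_5=3, arrival time A_5=11
draw d_6=3: τ_6=1, arrival time A_6=12
draw d_7=2: τ_7=2, arrival time A_7=14
draw d_8=2: τ_8=2, arrival time A_8=16
draw d_9=1: τ_9=3, arrival time A_9=19
N_t over t=0..9: 0:0 1:0 2:1 3:1 4:2 5:2 6:2 7:3 8:4 9:4


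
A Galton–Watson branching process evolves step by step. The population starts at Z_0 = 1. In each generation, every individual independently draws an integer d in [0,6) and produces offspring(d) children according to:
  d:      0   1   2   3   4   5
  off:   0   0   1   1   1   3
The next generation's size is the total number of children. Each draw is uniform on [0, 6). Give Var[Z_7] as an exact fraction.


7

Outcome values over d=0..5: [0, 0, 1, 1, 1, 3]
Σy = 6, Σy² = 12, M = 6
μ = 6/6 = 1,  σ² = 12/6 − (1)² = 1
V_0 = 0, E_0 = 1
V_1 = 1·E_0 + (1)²·V_0 = 1;  E_1 = 1
V_2 = 1·E_1 + (1)²·V_1 = 2;  E_2 = 1
V_3 = 1·E_2 + (1)²·V_2 = 3;  E_3 = 1
V_4 = 1·E_3 + (1)²·V_3 = 4;  E_4 = 1
V_5 = 1·E_4 + (1)²·V_4 = 5;  E_5 = 1
V_6 = 1·E_5 + (1)²·V_5 = 6;  E_6 = 1
V_7 = 1·E_6 + (1)²·V_6 = 7;  E_7 = 1


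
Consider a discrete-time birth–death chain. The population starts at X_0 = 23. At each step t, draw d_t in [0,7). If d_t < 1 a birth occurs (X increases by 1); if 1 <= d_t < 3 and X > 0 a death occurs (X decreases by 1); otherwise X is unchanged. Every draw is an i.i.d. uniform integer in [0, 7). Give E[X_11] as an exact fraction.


X can drop by at most 1 per step and X_0 = 23 > T = 11, so X_t >= 23 − t >= 12 > 0 for every t <= 11: the floor at 0 (the 'and X > 0' condition) never binds. Hence X_11 = X_0 + Σ_{t<11} Y_t with i.i.d. increments Y_t = y(d_t) ∈ {+1, −1, 0}.
Outcome values over d=0..6: [1, -1, -1, 0, 0, 0, 0]
Σy = -1, Σy² = 3, M = 7
μ = -1/7 = -1/7,  σ² = 3/7 − (-1/7)² = 20/49
E[X_11] = 23 + 11·(-1/7) = 150/7

150/7


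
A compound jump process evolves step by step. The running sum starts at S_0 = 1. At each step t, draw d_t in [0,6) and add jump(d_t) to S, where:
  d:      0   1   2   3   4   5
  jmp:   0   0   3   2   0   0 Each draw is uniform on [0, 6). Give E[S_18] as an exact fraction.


Outcome values over d=0..5: [0, 0, 3, 2, 0, 0]
Σy = 5, Σy² = 13, M = 6
μ = 5/6 = 5/6,  σ² = 13/6 − (5/6)² = 53/36
E[S_18] = 1 + 18·(5/6) = 16

16


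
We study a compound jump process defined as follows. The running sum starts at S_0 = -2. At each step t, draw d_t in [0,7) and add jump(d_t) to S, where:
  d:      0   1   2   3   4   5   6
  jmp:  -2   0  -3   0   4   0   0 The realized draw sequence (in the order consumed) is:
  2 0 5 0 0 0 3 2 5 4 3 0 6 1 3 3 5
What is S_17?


-14

t=0: S=-2, d=2, jump=-3, S_1=-5
t=1: S=-5, d=0, jump=-2, S_2=-7
t=2: S=-7, d=5, jump=0, S_3=-7
t=3: S=-7, d=0, jump=-2, S_4=-9
t=4: S=-9, d=0, jump=-2, S_5=-11
t=5: S=-11, d=0, jump=-2, S_6=-13
t=6: S=-13, d=3, jump=0, S_7=-13
t=7: S=-13, d=2, jump=-3, S_8=-16
t=8: S=-16, d=5, jump=0, S_9=-16
t=9: S=-16, d=4, jump=4, S_10=-12
t=10: S=-12, d=3, jump=0, S_11=-12
t=11: S=-12, d=0, jump=-2, S_12=-14
t=12: S=-14, d=6, jump=0, S_13=-14
t=13: S=-14, d=1, jump=0, S_14=-14
t=14: S=-14, d=3, jump=0, S_15=-14
t=15: S=-14, d=3, jump=0, S_16=-14
t=16: S=-14, d=5, jump=0, S_17=-14


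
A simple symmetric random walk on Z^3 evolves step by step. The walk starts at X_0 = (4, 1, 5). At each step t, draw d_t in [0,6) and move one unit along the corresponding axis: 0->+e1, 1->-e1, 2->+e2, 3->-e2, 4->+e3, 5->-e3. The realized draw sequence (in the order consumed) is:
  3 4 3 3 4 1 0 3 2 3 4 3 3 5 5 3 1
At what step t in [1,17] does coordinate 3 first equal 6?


2

t=0: X=(4, 1, 5), d=3 → -e2, X_1=(4, 0, 5)
t=1: X=(4, 0, 5), d=4 → +e3, X_2=(4, 0, 6)
t=2: X=(4, 0, 6), d=3 → -e2, X_3=(4, -1, 6)
t=3: X=(4, -1, 6), d=3 → -e2, X_4=(4, -2, 6)
t=4: X=(4, -2, 6), d=4 → +e3, X_5=(4, -2, 7)
t=5: X=(4, -2, 7), d=1 → -e1, X_6=(3, -2, 7)
t=6: X=(3, -2, 7), d=0 → +e1, X_7=(4, -2, 7)
t=7: X=(4, -2, 7), d=3 → -e2, X_8=(4, -3, 7)
t=8: X=(4, -3, 7), d=2 → +e2, X_9=(4, -2, 7)
t=9: X=(4, -2, 7), d=3 → -e2, X_10=(4, -3, 7)
t=10: X=(4, -3, 7), d=4 → +e3, X_11=(4, -3, 8)
t=11: X=(4, -3, 8), d=3 → -e2, X_12=(4, -4, 8)
t=12: X=(4, -4, 8), d=3 → -e2, X_13=(4, -5, 8)
t=13: X=(4, -5, 8), d=5 → -e3, X_14=(4, -5, 7)
t=14: X=(4, -5, 7), d=5 → -e3, X_15=(4, -5, 6)
t=15: X=(4, -5, 6), d=3 → -e2, X_16=(4, -6, 6)
t=16: X=(4, -6, 6), d=1 → -e1, X_17=(3, -6, 6)


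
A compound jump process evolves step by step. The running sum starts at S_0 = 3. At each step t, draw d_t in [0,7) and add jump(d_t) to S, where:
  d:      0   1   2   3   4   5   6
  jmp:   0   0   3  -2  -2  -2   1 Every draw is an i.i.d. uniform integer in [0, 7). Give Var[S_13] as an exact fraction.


Outcome values over d=0..6: [0, 0, 3, -2, -2, -2, 1]
Σy = -2, Σy² = 22, M = 7
μ = -2/7 = -2/7,  σ² = 22/7 − (-2/7)² = 150/49
Independent increments: Var[S_13] = 13·σ² = 13·(150/49) = 1950/49

1950/49


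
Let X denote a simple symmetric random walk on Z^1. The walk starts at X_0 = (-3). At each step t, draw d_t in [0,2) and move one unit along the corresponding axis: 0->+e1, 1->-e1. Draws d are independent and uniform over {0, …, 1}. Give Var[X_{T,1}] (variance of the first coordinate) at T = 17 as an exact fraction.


17

Outcome values over d=0..1: [1, -1]
Σy = 0, Σy² = 2, M = 2
μ = 0/2 = 0,  σ² = 2/2 − (0)² = 1
Independent increments: Var[X_17] = 17·σ² = 17·(1) = 17


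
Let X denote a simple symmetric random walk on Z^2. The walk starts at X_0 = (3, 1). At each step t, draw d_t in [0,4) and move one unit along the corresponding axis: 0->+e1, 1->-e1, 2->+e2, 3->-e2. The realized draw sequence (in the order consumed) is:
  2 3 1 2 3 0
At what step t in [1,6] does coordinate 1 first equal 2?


t=0: X=(3, 1), d=2 → +e2, X_1=(3, 2)
t=1: X=(3, 2), d=3 → -e2, X_2=(3, 1)
t=2: X=(3, 1), d=1 → -e1, X_3=(2, 1)
t=3: X=(2, 1), d=2 → +e2, X_4=(2, 2)
t=4: X=(2, 2), d=3 → -e2, X_5=(2, 1)
t=5: X=(2, 1), d=0 → +e1, X_6=(3, 1)

3
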